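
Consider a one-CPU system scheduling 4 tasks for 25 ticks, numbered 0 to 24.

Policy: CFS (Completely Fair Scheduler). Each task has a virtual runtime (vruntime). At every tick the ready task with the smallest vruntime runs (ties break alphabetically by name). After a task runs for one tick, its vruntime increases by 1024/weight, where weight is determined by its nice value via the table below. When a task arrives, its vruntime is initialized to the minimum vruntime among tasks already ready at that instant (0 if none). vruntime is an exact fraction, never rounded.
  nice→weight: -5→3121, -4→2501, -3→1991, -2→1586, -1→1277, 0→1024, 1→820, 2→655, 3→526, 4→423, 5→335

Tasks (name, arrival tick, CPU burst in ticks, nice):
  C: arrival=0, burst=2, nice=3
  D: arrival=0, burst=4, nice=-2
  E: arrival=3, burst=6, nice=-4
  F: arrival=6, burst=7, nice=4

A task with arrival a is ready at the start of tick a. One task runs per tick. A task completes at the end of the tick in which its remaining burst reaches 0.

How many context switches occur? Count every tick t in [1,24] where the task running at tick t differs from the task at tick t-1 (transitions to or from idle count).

t=0: vr[C=0 D=0] → run C
t=1: vr[C=512/263 D=0] → run D
t=2: vr[C=512/263 D=512/793] → run D
t=3: vr[C=512/263 D=1024/793 E=1024/793] → run D
t=4: vr[C=512/263 D=1536/793 E=1024/793] → run E
t=5: vr[C=512/263 D=1536/793 E=55296/32513] → run E
t=6: vr[C=512/263 D=1536/793 E=68608/32513 F=1536/793] → run D
t=7: vr[C=512/263 E=68608/32513 F=1536/793] → run F
t=8: vr[C=512/263 E=68608/32513 F=1461760/335439] → run C
t=9: vr[E=68608/32513 F=1461760/335439] → run E
t=10: vr[E=81920/32513 F=1461760/335439] → run E
t=11: vr[E=95232/32513 F=1461760/335439] → run E
t=12: vr[E=108544/32513 F=1461760/335439] → run E
t=13: vr[F=1461760/335439] → run F
t=14: vr[F=2273792/335439] → run F
t=15: vr[F=1028608/111813] → run F
t=16: vr[F=3897856/335439] → run F
t=17: vr[F=4709888/335439] → run F
t=18: vr[F=1840640/111813] → run F
t=19: (idle)
t=20: (idle)
t=21: (idle)
t=22: (idle)
t=23: (idle)
t=24: (idle)

context switches = 8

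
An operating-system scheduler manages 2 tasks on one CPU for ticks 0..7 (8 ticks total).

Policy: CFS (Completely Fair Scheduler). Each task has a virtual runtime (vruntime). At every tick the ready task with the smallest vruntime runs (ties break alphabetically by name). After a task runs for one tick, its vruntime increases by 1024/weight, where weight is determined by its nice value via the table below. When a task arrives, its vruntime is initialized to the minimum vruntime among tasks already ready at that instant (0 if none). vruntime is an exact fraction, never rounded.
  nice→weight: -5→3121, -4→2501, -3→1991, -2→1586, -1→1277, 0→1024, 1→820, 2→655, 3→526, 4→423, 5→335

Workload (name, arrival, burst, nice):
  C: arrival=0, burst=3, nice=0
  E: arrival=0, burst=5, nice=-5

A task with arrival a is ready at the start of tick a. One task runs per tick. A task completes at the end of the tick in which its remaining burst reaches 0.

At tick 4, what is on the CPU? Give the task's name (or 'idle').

t=0: vr[C=0 E=0] → run C
t=1: vr[C=1 E=0] → run E
t=2: vr[C=1 E=1024/3121] → run E
t=3: vr[C=1 E=2048/3121] → run E
t=4: vr[C=1 E=3072/3121] → run E
t=5: vr[C=1 E=4096/3121] → run C
t=6: vr[C=2 E=4096/3121] → run E
t=7: vr[C=2] → run C

running at tick 4 = E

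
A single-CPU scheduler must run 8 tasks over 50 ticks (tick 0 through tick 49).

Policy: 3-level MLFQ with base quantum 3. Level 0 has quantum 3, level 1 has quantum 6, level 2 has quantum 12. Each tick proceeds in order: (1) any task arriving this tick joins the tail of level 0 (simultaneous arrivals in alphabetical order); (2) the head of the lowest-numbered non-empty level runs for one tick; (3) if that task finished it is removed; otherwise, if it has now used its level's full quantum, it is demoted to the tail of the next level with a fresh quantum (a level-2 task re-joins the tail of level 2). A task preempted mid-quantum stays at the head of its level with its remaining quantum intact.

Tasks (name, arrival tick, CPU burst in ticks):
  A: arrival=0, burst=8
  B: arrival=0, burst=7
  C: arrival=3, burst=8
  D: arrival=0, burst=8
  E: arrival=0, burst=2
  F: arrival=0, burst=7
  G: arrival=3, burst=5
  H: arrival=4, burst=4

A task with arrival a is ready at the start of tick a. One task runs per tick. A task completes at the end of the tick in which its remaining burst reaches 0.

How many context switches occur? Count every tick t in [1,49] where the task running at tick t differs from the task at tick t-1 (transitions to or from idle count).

t=0: L0/L1/L2 = ABDEF/-/- → run A
t=1: L0/L1/L2 = ABDEF/-/- → run A
t=2: L0/L1/L2 = ABDEF/-/- → run A
t=3: L0/L1/L2 = BDEFCG/A/- → run B
t=4: L0/L1/L2 = BDEFCGH/A/- → run B
t=5: L0/L1/L2 = BDEFCGH/A/- → run B
t=6: L0/L1/L2 = DEFCGH/AB/- → run D
t=7: L0/L1/L2 = DEFCGH/AB/- → run D
t=8: L0/L1/L2 = DEFCGH/AB/- → run D
t=9: L0/L1/L2 = EFCGH/ABD/- → run E
t=10: L0/L1/L2 = EFCGH/ABD/- → run E
t=11: L0/L1/L2 = FCGH/ABD/- → run F
t=12: L0/L1/L2 = FCGH/ABD/- → run F
t=13: L0/L1/L2 = FCGH/ABD/- → run F
t=14: L0/L1/L2 = CGH/ABDF/- → run C
t=15: L0/L1/L2 = CGH/ABDF/- → run C
t=16: L0/L1/L2 = CGH/ABDF/- → run C
t=17: L0/L1/L2 = GH/ABDFC/- → run G
t=18: L0/L1/L2 = GH/ABDFC/- → run G
t=19: L0/L1/L2 = GH/ABDFC/- → run G
t=20: L0/L1/L2 = H/ABDFCG/- → run H
t=21: L0/L1/L2 = H/ABDFCG/- → run H
t=22: L0/L1/L2 = H/ABDFCG/- → run H
t=23: L0/L1/L2 = -/ABDFCGH/- → run A
t=24: L0/L1/L2 = -/ABDFCGH/- → run A
t=25: L0/L1/L2 = -/ABDFCGH/- → run A
t=26: L0/L1/L2 = -/ABDFCGH/- → run A
t=27: L0/L1/L2 = -/ABDFCGH/- → run A
t=28: L0/L1/L2 = -/BDFCGH/- → run B
t=29: L0/L1/L2 = -/BDFCGH/- → run B
t=30: L0/L1/L2 = -/BDFCGH/- → run B
t=31: L0/L1/L2 = -/BDFCGH/- → run B
t=32: L0/L1/L2 = -/DFCGH/- → run D
t=33: L0/L1/L2 = -/DFCGH/- → run D
t=34: L0/L1/L2 = -/DFCGH/- → run D
t=35: L0/L1/L2 = -/DFCGH/- → run D
t=36: L0/L1/L2 = -/DFCGH/- → run D
t=37: L0/L1/L2 = -/FCGH/- → run F
t=38: L0/L1/L2 = -/FCGH/- → run F
t=39: L0/L1/L2 = -/FCGH/- → run F
t=40: L0/L1/L2 = -/FCGH/- → run F
t=41: L0/L1/L2 = -/CGH/- → run C
t=42: L0/L1/L2 = -/CGH/- → run C
t=43: L0/L1/L2 = -/CGH/- → run C
t=44: L0/L1/L2 = -/CGH/- → run C
t=45: L0/L1/L2 = -/CGH/- → run C
t=46: L0/L1/L2 = -/GH/- → run G
t=47: L0/L1/L2 = -/GH/- → run G
t=48: L0/L1/L2 = -/H/- → run H
t=49: (idle)

context switches = 15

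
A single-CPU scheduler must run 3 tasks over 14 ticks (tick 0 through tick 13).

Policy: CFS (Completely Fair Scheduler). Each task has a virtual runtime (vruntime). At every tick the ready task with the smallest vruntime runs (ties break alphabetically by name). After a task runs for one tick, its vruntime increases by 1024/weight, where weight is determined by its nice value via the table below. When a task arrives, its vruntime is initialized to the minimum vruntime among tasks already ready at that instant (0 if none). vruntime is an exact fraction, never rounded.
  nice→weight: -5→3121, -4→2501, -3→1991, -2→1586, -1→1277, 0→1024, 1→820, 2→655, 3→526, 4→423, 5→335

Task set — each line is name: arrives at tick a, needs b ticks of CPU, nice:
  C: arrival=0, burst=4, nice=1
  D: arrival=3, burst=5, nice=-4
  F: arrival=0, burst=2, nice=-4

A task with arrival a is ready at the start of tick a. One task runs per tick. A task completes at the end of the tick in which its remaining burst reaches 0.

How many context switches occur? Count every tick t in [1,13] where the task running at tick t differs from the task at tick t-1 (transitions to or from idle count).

t=0: vr[C=0 F=0] → run C
t=1: vr[C=256/205 F=0] → run F
t=2: vr[C=256/205 F=1024/2501] → run F
t=3: vr[C=256/205 D=256/205] → run C
t=4: vr[C=512/205 D=256/205] → run D
t=5: vr[C=512/205 D=20736/12505] → run D
t=6: vr[C=512/205 D=25856/12505] → run D
t=7: vr[C=512/205 D=30976/12505] → run D
t=8: vr[C=512/205 D=36096/12505] → run C
t=9: vr[C=768/205 D=36096/12505] → run D
t=10: vr[C=768/205] → run C
t=11: (idle)
t=12: (idle)
t=13: (idle)

context switches = 7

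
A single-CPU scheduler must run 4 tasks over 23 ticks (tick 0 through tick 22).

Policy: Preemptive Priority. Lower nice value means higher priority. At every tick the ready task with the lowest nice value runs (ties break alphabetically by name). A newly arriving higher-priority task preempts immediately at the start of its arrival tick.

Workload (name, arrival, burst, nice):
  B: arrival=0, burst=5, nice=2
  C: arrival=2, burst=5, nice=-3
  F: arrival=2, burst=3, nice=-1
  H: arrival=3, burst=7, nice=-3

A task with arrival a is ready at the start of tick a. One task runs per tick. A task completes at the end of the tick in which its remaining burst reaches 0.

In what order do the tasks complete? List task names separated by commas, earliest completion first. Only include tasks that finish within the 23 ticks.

completion order = C, H, F, B

t=0: ready={B} → run B
t=1: ready={B} → run B
t=2: ready={B,C,F} → run C
t=3: ready={B,C,F,H} → run C
t=4: ready={B,C,F,H} → run C
t=5: ready={B,C,F,H} → run C
t=6: ready={B,C,F,H} → run C
t=7: ready={B,F,H} → run H
t=8: ready={B,F,H} → run H
t=9: ready={B,F,H} → run H
t=10: ready={B,F,H} → run H
t=11: ready={B,F,H} → run H
t=12: ready={B,F,H} → run H
t=13: ready={B,F,H} → run H
t=14: ready={B,F} → run F
t=15: ready={B,F} → run F
t=16: ready={B,F} → run F
t=17: ready={B} → run B
t=18: ready={B} → run B
t=19: ready={B} → run B
t=20: (idle)
t=21: (idle)
t=22: (idle)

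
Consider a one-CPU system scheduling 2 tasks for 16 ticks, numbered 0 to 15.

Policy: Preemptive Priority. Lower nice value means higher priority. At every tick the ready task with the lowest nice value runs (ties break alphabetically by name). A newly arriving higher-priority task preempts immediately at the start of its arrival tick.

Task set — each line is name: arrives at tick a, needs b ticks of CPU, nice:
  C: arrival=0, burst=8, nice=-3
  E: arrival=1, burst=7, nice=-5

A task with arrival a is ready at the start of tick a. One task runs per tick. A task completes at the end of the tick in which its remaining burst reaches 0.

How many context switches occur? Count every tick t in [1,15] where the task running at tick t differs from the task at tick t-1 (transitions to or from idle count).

t=0: ready={C} → run C
t=1: ready={C,E} → run E
t=2: ready={C,E} → run E
t=3: ready={C,E} → run E
t=4: ready={C,E} → run E
t=5: ready={C,E} → run E
t=6: ready={C,E} → run E
t=7: ready={C,E} → run E
t=8: ready={C} → run C
t=9: ready={C} → run C
t=10: ready={C} → run C
t=11: ready={C} → run C
t=12: ready={C} → run C
t=13: ready={C} → run C
t=14: ready={C} → run C
t=15: (idle)

context switches = 3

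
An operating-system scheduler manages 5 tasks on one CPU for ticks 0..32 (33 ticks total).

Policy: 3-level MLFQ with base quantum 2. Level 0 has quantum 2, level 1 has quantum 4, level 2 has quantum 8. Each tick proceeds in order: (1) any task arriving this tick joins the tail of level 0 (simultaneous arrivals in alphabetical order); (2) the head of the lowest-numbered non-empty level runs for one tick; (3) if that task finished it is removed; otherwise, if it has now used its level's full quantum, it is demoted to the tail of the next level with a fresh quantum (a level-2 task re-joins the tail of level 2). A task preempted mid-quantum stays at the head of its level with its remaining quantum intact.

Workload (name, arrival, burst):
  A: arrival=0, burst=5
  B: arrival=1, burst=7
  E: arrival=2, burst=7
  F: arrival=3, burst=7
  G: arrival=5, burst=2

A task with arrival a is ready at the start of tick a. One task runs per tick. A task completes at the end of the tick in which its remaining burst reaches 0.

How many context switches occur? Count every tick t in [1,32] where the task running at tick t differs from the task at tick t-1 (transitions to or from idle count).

t=0: L0/L1/L2 = A/-/- → run A
t=1: L0/L1/L2 = AB/-/- → run A
t=2: L0/L1/L2 = BE/A/- → run B
t=3: L0/L1/L2 = BEF/A/- → run B
t=4: L0/L1/L2 = EF/AB/- → run E
t=5: L0/L1/L2 = EFG/AB/- → run E
t=6: L0/L1/L2 = FG/ABE/- → run F
t=7: L0/L1/L2 = FG/ABE/- → run F
t=8: L0/L1/L2 = G/ABEF/- → run G
t=9: L0/L1/L2 = G/ABEF/- → run G
t=10: L0/L1/L2 = -/ABEF/- → run A
t=11: L0/L1/L2 = -/ABEF/- → run A
t=12: L0/L1/L2 = -/ABEF/- → run A
t=13: L0/L1/L2 = -/BEF/- → run B
t=14: L0/L1/L2 = -/BEF/- → run B
t=15: L0/L1/L2 = -/BEF/- → run B
t=16: L0/L1/L2 = -/BEF/- → run B
t=17: L0/L1/L2 = -/EF/B → run E
t=18: L0/L1/L2 = -/EF/B → run E
t=19: L0/L1/L2 = -/EF/B → run E
t=20: L0/L1/L2 = -/EF/B → run E
t=21: L0/L1/L2 = -/F/BE → run F
t=22: L0/L1/L2 = -/F/BE → run F
t=23: L0/L1/L2 = -/F/BE → run F
t=24: L0/L1/L2 = -/F/BE → run F
t=25: L0/L1/L2 = -/-/BEF → run B
t=26: L0/L1/L2 = -/-/EF → run E
t=27: L0/L1/L2 = -/-/F → run F
t=28: (idle)
t=29: (idle)
t=30: (idle)
t=31: (idle)
t=32: (idle)

context switches = 12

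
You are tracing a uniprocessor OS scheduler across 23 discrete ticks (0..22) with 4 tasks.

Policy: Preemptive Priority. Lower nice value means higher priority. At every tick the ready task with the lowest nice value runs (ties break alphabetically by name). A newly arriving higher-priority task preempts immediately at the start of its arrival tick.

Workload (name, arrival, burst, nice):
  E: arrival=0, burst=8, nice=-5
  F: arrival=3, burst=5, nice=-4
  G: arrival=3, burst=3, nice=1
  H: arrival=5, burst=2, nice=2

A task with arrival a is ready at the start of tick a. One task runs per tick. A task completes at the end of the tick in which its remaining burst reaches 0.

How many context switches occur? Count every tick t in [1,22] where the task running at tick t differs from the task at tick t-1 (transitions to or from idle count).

t=0: ready={E} → run E
t=1: ready={E} → run E
t=2: ready={E} → run E
t=3: ready={E,F,G} → run E
t=4: ready={E,F,G} → run E
t=5: ready={E,F,G,H} → run E
t=6: ready={E,F,G,H} → run E
t=7: ready={E,F,G,H} → run E
t=8: ready={F,G,H} → run F
t=9: ready={F,G,H} → run F
t=10: ready={F,G,H} → run F
t=11: ready={F,G,H} → run F
t=12: ready={F,G,H} → run F
t=13: ready={G,H} → run G
t=14: ready={G,H} → run G
t=15: ready={G,H} → run G
t=16: ready={H} → run H
t=17: ready={H} → run H
t=18: (idle)
t=19: (idle)
t=20: (idle)
t=21: (idle)
t=22: (idle)

context switches = 4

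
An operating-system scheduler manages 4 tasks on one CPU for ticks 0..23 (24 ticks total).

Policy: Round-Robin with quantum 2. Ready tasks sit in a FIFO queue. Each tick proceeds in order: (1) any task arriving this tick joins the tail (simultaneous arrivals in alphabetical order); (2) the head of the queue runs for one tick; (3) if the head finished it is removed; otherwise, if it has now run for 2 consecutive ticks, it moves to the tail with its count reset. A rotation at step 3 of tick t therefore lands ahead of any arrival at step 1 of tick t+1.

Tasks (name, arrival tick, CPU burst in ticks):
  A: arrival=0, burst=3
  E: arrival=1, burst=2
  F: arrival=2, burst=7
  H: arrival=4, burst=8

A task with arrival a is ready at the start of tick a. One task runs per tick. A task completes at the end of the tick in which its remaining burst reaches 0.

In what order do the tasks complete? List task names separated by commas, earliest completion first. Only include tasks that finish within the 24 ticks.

completion order = E, A, F, H

t=0: queue=[A] q_used=0 → run A
t=1: queue=[A,E] q_used=1 → run A
t=2: queue=[E,A,F] q_used=0 → run E
t=3: queue=[E,A,F] q_used=1 → run E
t=4: queue=[A,F,H] q_used=0 → run A
t=5: queue=[F,H] q_used=0 → run F
t=6: queue=[F,H] q_used=1 → run F
t=7: queue=[H,F] q_used=0 → run H
t=8: queue=[H,F] q_used=1 → run H
t=9: queue=[F,H] q_used=0 → run F
t=10: queue=[F,H] q_used=1 → run F
t=11: queue=[H,F] q_used=0 → run H
t=12: queue=[H,F] q_used=1 → run H
t=13: queue=[F,H] q_used=0 → run F
t=14: queue=[F,H] q_used=1 → run F
t=15: queue=[H,F] q_used=0 → run H
t=16: queue=[H,F] q_used=1 → run H
t=17: queue=[F,H] q_used=0 → run F
t=18: queue=[H] q_used=0 → run H
t=19: queue=[H] q_used=1 → run H
t=20: (idle)
t=21: (idle)
t=22: (idle)
t=23: (idle)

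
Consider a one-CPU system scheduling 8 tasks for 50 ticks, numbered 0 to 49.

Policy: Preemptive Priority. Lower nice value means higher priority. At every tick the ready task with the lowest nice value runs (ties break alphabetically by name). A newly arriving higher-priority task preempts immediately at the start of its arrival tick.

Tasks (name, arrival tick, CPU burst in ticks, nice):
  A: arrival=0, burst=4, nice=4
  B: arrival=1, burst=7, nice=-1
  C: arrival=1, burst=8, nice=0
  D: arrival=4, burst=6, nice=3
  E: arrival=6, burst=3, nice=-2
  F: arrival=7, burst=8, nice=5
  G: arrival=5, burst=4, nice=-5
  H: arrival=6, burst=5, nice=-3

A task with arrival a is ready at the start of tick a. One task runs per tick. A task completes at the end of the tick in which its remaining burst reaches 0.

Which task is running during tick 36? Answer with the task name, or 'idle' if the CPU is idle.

running at tick 36 = A

t=0: ready={A} → run A
t=1: ready={A,B,C} → run B
t=2: ready={A,B,C} → run B
t=3: ready={A,B,C} → run B
t=4: ready={A,B,C,D} → run B
t=5: ready={A,B,C,D,G} → run G
t=6: ready={A,B,C,D,E,G,H} → run G
t=7: ready={A,B,C,D,E,F,G,H} → run G
t=8: ready={A,B,C,D,E,F,G,H} → run G
t=9: ready={A,B,C,D,E,F,H} → run H
t=10: ready={A,B,C,D,E,F,H} → run H
t=11: ready={A,B,C,D,E,F,H} → run H
t=12: ready={A,B,C,D,E,F,H} → run H
t=13: ready={A,B,C,D,E,F,H} → run H
t=14: ready={A,B,C,D,E,F} → run E
t=15: ready={A,B,C,D,E,F} → run E
t=16: ready={A,B,C,D,E,F} → run E
t=17: ready={A,B,C,D,F} → run B
t=18: ready={A,B,C,D,F} → run B
t=19: ready={A,B,C,D,F} → run B
t=20: ready={A,C,D,F} → run C
t=21: ready={A,C,D,F} → run C
t=22: ready={A,C,D,F} → run C
t=23: ready={A,C,D,F} → run C
t=24: ready={A,C,D,F} → run C
t=25: ready={A,C,D,F} → run C
t=26: ready={A,C,D,F} → run C
t=27: ready={A,C,D,F} → run C
t=28: ready={A,D,F} → run D
t=29: ready={A,D,F} → run D
t=30: ready={A,D,F} → run D
t=31: ready={A,D,F} → run D
t=32: ready={A,D,F} → run D
t=33: ready={A,D,F} → run D
t=34: ready={A,F} → run A
t=35: ready={A,F} → run A
t=36: ready={A,F} → run A
t=37: ready={F} → run F
t=38: ready={F} → run F
t=39: ready={F} → run F
t=40: ready={F} → run F
t=41: ready={F} → run F
t=42: ready={F} → run F
t=43: ready={F} → run F
t=44: ready={F} → run F
t=45: (idle)
t=46: (idle)
t=47: (idle)
t=48: (idle)
t=49: (idle)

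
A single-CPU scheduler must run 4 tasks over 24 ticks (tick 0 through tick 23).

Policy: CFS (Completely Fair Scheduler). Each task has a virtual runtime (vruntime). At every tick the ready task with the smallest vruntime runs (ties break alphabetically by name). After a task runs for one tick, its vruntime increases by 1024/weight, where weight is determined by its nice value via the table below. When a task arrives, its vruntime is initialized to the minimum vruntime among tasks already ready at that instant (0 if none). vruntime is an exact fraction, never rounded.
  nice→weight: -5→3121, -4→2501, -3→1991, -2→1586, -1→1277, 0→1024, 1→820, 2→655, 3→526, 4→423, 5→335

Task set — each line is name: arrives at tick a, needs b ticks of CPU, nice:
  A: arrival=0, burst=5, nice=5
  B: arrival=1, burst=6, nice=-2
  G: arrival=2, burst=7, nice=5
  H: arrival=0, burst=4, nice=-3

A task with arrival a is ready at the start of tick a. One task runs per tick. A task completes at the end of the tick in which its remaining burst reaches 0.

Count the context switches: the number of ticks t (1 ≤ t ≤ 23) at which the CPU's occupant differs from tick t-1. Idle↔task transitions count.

t=0: vr[A=0 H=0] → run A
t=1: vr[A=1024/335 B=0 H=0] → run B
t=2: vr[A=1024/335 B=512/793 G=0 H=0] → run G
t=3: vr[A=1024/335 B=512/793 G=1024/335 H=0] → run H
t=4: vr[A=1024/335 B=512/793 G=1024/335 H=1024/1991] → run H
t=5: vr[A=1024/335 B=512/793 G=1024/335 H=2048/1991] → run B
t=6: vr[A=1024/335 B=1024/793 G=1024/335 H=2048/1991] → run H
t=7: vr[A=1024/335 B=1024/793 G=1024/335 H=3072/1991] → run B
t=8: vr[A=1024/335 B=1536/793 G=1024/335 H=3072/1991] → run H
t=9: vr[A=1024/335 B=1536/793 G=1024/335] → run B
t=10: vr[A=1024/335 B=2048/793 G=1024/335] → run B
t=11: vr[A=1024/335 B=2560/793 G=1024/335] → run A
t=12: vr[A=2048/335 B=2560/793 G=1024/335] → run G
t=13: vr[A=2048/335 B=2560/793 G=2048/335] → run B
t=14: vr[A=2048/335 G=2048/335] → run A
t=15: vr[A=3072/335 G=2048/335] → run G
t=16: vr[A=3072/335 G=3072/335] → run A
t=17: vr[A=4096/335 G=3072/335] → run G
t=18: vr[A=4096/335 G=4096/335] → run A
t=19: vr[G=4096/335] → run G
t=20: vr[G=1024/67] → run G
t=21: vr[G=6144/335] → run G
t=22: (idle)
t=23: (idle)

context switches = 18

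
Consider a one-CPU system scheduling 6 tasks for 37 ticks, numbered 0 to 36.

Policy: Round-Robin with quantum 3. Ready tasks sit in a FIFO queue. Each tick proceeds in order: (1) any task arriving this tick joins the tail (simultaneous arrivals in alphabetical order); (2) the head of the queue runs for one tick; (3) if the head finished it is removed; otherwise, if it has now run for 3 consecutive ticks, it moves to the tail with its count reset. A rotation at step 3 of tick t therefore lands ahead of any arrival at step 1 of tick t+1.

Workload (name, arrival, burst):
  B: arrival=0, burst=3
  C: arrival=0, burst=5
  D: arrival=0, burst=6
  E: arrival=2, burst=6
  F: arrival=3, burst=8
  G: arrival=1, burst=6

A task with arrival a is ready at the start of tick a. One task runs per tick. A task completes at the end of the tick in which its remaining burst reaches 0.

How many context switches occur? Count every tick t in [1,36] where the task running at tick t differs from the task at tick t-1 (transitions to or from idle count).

t=0: queue=[B,C,D] q_used=0 → run B
t=1: queue=[B,C,D,G] q_used=1 → run B
t=2: queue=[B,C,D,G,E] q_used=2 → run B
t=3: queue=[C,D,G,E,F] q_used=0 → run C
t=4: queue=[C,D,G,E,F] q_used=1 → run C
t=5: queue=[C,D,G,E,F] q_used=2 → run C
t=6: queue=[D,G,E,F,C] q_used=0 → run D
t=7: queue=[D,G,E,F,C] q_used=1 → run D
t=8: queue=[D,G,E,F,C] q_used=2 → run D
t=9: queue=[G,E,F,C,D] q_used=0 → run G
t=10: queue=[G,E,F,C,D] q_used=1 → run G
t=11: queue=[G,E,F,C,D] q_used=2 → run G
t=12: queue=[E,F,C,D,G] q_used=0 → run E
t=13: queue=[E,F,C,D,G] q_used=1 → run E
t=14: queue=[E,F,C,D,G] q_used=2 → run E
t=15: queue=[F,C,D,G,E] q_used=0 → run F
t=16: queue=[F,C,D,G,E] q_used=1 → run F
t=17: queue=[F,C,D,G,E] q_used=2 → run F
t=18: queue=[C,D,G,E,F] q_used=0 → run C
t=19: queue=[C,D,G,E,F] q_used=1 → run C
t=20: queue=[D,G,E,F] q_used=0 → run D
t=21: queue=[D,G,E,F] q_used=1 → run D
t=22: queue=[D,G,E,F] q_used=2 → run D
t=23: queue=[G,E,F] q_used=0 → run G
t=24: queue=[G,E,F] q_used=1 → run G
t=25: queue=[G,E,F] q_used=2 → run G
t=26: queue=[E,F] q_used=0 → run E
t=27: queue=[E,F] q_used=1 → run E
t=28: queue=[E,F] q_used=2 → run E
t=29: queue=[F] q_used=0 → run F
t=30: queue=[F] q_used=1 → run F
t=31: queue=[F] q_used=2 → run F
t=32: queue=[F] q_used=0 → run F
t=33: queue=[F] q_used=1 → run F
t=34: (idle)
t=35: (idle)
t=36: (idle)

context switches = 11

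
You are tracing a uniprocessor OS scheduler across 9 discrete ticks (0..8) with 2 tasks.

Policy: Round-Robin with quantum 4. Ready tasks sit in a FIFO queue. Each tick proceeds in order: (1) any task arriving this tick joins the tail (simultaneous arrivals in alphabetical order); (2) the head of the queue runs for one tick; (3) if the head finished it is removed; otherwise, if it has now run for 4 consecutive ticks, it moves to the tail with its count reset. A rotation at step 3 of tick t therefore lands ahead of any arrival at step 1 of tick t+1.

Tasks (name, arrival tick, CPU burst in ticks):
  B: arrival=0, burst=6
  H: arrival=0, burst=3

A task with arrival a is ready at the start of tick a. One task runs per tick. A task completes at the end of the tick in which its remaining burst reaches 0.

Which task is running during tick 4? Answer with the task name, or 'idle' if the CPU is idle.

t=0: queue=[B,H] q_used=0 → run B
t=1: queue=[B,H] q_used=1 → run B
t=2: queue=[B,H] q_used=2 → run B
t=3: queue=[B,H] q_used=3 → run B
t=4: queue=[H,B] q_used=0 → run H
t=5: queue=[H,B] q_used=1 → run H
t=6: queue=[H,B] q_used=2 → run H
t=7: queue=[B] q_used=0 → run B
t=8: queue=[B] q_used=1 → run B

running at tick 4 = H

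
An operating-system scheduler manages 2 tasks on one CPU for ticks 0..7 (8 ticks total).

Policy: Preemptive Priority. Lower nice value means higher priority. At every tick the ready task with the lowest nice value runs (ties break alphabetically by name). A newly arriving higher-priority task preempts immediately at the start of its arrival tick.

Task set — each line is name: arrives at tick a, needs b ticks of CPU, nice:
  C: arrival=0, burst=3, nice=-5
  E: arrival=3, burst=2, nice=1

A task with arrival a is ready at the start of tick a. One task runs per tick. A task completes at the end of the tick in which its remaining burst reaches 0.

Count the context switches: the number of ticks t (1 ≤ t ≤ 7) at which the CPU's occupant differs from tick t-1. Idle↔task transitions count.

t=0: ready={C} → run C
t=1: ready={C} → run C
t=2: ready={C} → run C
t=3: ready={E} → run E
t=4: ready={E} → run E
t=5: (idle)
t=6: (idle)
t=7: (idle)

context switches = 2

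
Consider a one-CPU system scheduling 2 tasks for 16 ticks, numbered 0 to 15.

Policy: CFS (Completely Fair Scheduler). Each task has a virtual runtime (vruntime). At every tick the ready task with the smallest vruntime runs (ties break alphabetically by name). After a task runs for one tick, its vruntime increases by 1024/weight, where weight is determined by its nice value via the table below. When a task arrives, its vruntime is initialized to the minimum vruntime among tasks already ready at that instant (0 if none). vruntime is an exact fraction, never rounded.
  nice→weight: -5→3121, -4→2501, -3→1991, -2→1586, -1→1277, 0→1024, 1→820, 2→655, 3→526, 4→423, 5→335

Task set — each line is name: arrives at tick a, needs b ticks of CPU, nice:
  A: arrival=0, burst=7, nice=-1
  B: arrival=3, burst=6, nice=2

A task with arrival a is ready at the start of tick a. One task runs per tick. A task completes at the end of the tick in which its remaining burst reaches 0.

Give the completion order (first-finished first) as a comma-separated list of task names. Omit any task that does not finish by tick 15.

completion order = A, B

t=0: vr[A=0] → run A
t=1: vr[A=1024/1277] → run A
t=2: vr[A=2048/1277] → run A
t=3: vr[A=3072/1277 B=3072/1277] → run A
t=4: vr[A=4096/1277 B=3072/1277] → run B
t=5: vr[A=4096/1277 B=3319808/836435] → run A
t=6: vr[A=5120/1277 B=3319808/836435] → run B
t=7: vr[A=5120/1277 B=4627456/836435] → run A
t=8: vr[A=6144/1277 B=4627456/836435] → run A
t=9: vr[B=4627456/836435] → run B
t=10: vr[B=5935104/836435] → run B
t=11: vr[B=7242752/836435] → run B
t=12: vr[B=1710080/167287] → run B
t=13: (idle)
t=14: (idle)
t=15: (idle)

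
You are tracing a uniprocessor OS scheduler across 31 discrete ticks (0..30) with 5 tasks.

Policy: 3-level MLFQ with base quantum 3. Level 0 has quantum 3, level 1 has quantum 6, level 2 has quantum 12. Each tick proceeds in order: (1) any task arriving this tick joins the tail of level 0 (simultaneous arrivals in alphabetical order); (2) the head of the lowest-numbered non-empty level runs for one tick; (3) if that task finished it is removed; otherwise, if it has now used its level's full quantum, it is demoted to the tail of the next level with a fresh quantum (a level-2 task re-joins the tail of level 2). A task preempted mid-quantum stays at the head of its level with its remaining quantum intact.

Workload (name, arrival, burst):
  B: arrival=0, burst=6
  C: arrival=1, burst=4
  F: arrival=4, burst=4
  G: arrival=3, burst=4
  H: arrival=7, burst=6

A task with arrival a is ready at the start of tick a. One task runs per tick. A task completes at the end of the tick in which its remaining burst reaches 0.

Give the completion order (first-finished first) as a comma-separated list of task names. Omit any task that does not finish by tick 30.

completion order = B, C, G, F, H

t=0: L0/L1/L2 = B/-/- → run B
t=1: L0/L1/L2 = BC/-/- → run B
t=2: L0/L1/L2 = BC/-/- → run B
t=3: L0/L1/L2 = CG/B/- → run C
t=4: L0/L1/L2 = CGF/B/- → run C
t=5: L0/L1/L2 = CGF/B/- → run C
t=6: L0/L1/L2 = GF/BC/- → run G
t=7: L0/L1/L2 = GFH/BC/- → run G
t=8: L0/L1/L2 = GFH/BC/- → run G
t=9: L0/L1/L2 = FH/BCG/- → run F
t=10: L0/L1/L2 = FH/BCG/- → run F
t=11: L0/L1/L2 = FH/BCG/- → run F
t=12: L0/L1/L2 = H/BCGF/- → run H
t=13: L0/L1/L2 = H/BCGF/- → run H
t=14: L0/L1/L2 = H/BCGF/- → run H
t=15: L0/L1/L2 = -/BCGFH/- → run B
t=16: L0/L1/L2 = -/BCGFH/- → run B
t=17: L0/L1/L2 = -/BCGFH/- → run B
t=18: L0/L1/L2 = -/CGFH/- → run C
t=19: L0/L1/L2 = -/GFH/- → run G
t=20: L0/L1/L2 = -/FH/- → run F
t=21: L0/L1/L2 = -/H/- → run H
t=22: L0/L1/L2 = -/H/- → run H
t=23: L0/L1/L2 = -/H/- → run H
t=24: (idle)
t=25: (idle)
t=26: (idle)
t=27: (idle)
t=28: (idle)
t=29: (idle)
t=30: (idle)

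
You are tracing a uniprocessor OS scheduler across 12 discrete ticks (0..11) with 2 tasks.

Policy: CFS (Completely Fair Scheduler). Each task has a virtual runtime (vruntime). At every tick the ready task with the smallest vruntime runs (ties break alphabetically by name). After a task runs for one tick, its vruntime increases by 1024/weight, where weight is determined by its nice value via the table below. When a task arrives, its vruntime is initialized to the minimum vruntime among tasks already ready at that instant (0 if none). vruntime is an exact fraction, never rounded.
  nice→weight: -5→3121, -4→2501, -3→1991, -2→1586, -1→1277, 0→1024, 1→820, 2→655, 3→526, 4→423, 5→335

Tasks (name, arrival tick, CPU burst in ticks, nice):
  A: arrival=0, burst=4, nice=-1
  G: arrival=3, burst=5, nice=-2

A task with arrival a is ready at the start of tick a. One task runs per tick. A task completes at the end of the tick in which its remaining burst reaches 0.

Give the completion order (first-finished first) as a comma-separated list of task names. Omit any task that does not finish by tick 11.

t=0: vr[A=0] → run A
t=1: vr[A=1024/1277] → run A
t=2: vr[A=2048/1277] → run A
t=3: vr[A=3072/1277 G=3072/1277] → run A
t=4: vr[G=3072/1277] → run G
t=5: vr[G=3089920/1012661] → run G
t=6: vr[G=3743744/1012661] → run G
t=7: vr[G=4397568/1012661] → run G
t=8: vr[G=5051392/1012661] → run G
t=9: (idle)
t=10: (idle)
t=11: (idle)

completion order = A, G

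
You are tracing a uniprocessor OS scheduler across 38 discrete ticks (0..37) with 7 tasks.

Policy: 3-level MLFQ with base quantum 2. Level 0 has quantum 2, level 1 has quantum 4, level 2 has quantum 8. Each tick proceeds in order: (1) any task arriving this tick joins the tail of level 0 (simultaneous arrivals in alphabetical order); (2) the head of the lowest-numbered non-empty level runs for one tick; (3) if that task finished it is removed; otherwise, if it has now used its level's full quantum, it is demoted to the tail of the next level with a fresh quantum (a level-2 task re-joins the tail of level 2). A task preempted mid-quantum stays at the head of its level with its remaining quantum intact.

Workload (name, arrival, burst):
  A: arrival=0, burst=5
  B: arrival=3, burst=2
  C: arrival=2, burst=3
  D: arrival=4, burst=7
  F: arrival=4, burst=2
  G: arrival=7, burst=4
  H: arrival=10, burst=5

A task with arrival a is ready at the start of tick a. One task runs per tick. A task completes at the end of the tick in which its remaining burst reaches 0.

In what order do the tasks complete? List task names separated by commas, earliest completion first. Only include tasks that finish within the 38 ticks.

t=0: L0/L1/L2 = A/-/- → run A
t=1: L0/L1/L2 = A/-/- → run A
t=2: L0/L1/L2 = C/A/- → run C
t=3: L0/L1/L2 = CB/A/- → run C
t=4: L0/L1/L2 = BDF/AC/- → run B
t=5: L0/L1/L2 = BDF/AC/- → run B
t=6: L0/L1/L2 = DF/AC/- → run D
t=7: L0/L1/L2 = DFG/AC/- → run D
t=8: L0/L1/L2 = FG/ACD/- → run F
t=9: L0/L1/L2 = FG/ACD/- → run F
t=10: L0/L1/L2 = GH/ACD/- → run G
t=11: L0/L1/L2 = GH/ACD/- → run G
t=12: L0/L1/L2 = H/ACDG/- → run H
t=13: L0/L1/L2 = H/ACDG/- → run H
t=14: L0/L1/L2 = -/ACDGH/- → run A
t=15: L0/L1/L2 = -/ACDGH/- → run A
t=16: L0/L1/L2 = -/ACDGH/- → run A
t=17: L0/L1/L2 = -/CDGH/- → run C
t=18: L0/L1/L2 = -/DGH/- → run D
t=19: L0/L1/L2 = -/DGH/- → run D
t=20: L0/L1/L2 = -/DGH/- → run D
t=21: L0/L1/L2 = -/DGH/- → run D
t=22: L0/L1/L2 = -/GH/D → run G
t=23: L0/L1/L2 = -/GH/D → run G
t=24: L0/L1/L2 = -/H/D → run H
t=25: L0/L1/L2 = -/H/D → run H
t=26: L0/L1/L2 = -/H/D → run H
t=27: L0/L1/L2 = -/-/D → run D
t=28: (idle)
t=29: (idle)
t=30: (idle)
t=31: (idle)
t=32: (idle)
t=33: (idle)
t=34: (idle)
t=35: (idle)
t=36: (idle)
t=37: (idle)

completion order = B, F, A, C, G, H, D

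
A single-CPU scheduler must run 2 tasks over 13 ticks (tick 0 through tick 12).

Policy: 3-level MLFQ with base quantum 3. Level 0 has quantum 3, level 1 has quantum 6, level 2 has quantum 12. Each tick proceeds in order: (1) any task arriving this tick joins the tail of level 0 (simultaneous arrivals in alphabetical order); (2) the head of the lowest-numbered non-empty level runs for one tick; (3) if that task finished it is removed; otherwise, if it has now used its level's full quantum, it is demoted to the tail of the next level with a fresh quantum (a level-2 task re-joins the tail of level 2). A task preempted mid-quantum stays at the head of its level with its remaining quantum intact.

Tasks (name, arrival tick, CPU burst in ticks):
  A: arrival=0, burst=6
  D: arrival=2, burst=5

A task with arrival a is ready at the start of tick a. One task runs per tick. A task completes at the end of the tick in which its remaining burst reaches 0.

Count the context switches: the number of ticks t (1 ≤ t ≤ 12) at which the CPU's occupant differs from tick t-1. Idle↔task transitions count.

t=0: L0/L1/L2 = A/-/- → run A
t=1: L0/L1/L2 = A/-/- → run A
t=2: L0/L1/L2 = AD/-/- → run A
t=3: L0/L1/L2 = D/A/- → run D
t=4: L0/L1/L2 = D/A/- → run D
t=5: L0/L1/L2 = D/A/- → run D
t=6: L0/L1/L2 = -/AD/- → run A
t=7: L0/L1/L2 = -/AD/- → run A
t=8: L0/L1/L2 = -/AD/- → run A
t=9: L0/L1/L2 = -/D/- → run D
t=10: L0/L1/L2 = -/D/- → run D
t=11: (idle)
t=12: (idle)

context switches = 4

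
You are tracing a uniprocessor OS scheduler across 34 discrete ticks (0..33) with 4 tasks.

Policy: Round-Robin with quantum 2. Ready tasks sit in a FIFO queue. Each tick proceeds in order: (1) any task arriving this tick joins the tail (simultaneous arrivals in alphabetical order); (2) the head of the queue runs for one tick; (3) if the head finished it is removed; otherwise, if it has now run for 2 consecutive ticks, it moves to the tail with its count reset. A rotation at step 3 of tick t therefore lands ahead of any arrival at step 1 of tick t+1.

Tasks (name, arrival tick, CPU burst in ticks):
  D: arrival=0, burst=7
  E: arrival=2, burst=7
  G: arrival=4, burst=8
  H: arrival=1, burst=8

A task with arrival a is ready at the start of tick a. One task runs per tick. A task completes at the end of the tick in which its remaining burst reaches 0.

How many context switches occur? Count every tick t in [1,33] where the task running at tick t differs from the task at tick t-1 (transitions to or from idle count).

context switches = 16

t=0: queue=[D] q_used=0 → run D
t=1: queue=[D,H] q_used=1 → run D
t=2: queue=[H,D,E] q_used=0 → run H
t=3: queue=[H,D,E] q_used=1 → run H
t=4: queue=[D,E,H,G] q_used=0 → run D
t=5: queue=[D,E,H,G] q_used=1 → run D
t=6: queue=[E,H,G,D] q_used=0 → run E
t=7: queue=[E,H,G,D] q_used=1 → run E
t=8: queue=[H,G,D,E] q_used=0 → run H
t=9: queue=[H,G,D,E] q_used=1 → run H
t=10: queue=[G,D,E,H] q_used=0 → run G
t=11: queue=[G,D,E,H] q_used=1 → run G
t=12: queue=[D,E,H,G] q_used=0 → run D
t=13: queue=[D,E,H,G] q_used=1 → run D
t=14: queue=[E,H,G,D] q_used=0 → run E
t=15: queue=[E,H,G,D] q_used=1 → run E
t=16: queue=[H,G,D,E] q_used=0 → run H
t=17: queue=[H,G,D,E] q_used=1 → run H
t=18: queue=[G,D,E,H] q_used=0 → run G
t=19: queue=[G,D,E,H] q_used=1 → run G
t=20: queue=[D,E,H,G] q_used=0 → run D
t=21: queue=[E,H,G] q_used=0 → run E
t=22: queue=[E,H,G] q_used=1 → run E
t=23: queue=[H,G,E] q_used=0 → run H
t=24: queue=[H,G,E] q_used=1 → run H
t=25: queue=[G,E] q_used=0 → run G
t=26: queue=[G,E] q_used=1 → run G
t=27: queue=[E,G] q_used=0 → run E
t=28: queue=[G] q_used=0 → run G
t=29: queue=[G] q_used=1 → run G
t=30: (idle)
t=31: (idle)
t=32: (idle)
t=33: (idle)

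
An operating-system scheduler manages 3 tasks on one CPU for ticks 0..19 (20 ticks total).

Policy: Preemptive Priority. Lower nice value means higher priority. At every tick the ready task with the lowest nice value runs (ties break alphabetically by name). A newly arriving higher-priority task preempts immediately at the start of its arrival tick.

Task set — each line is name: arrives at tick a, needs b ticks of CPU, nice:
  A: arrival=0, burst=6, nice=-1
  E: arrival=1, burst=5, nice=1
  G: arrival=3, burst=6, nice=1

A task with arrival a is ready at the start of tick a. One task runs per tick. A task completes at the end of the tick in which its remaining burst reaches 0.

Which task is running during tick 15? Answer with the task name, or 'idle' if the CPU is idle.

running at tick 15 = G

t=0: ready={A} → run A
t=1: ready={A,E} → run A
t=2: ready={A,E} → run A
t=3: ready={A,E,G} → run A
t=4: ready={A,E,G} → run A
t=5: ready={A,E,G} → run A
t=6: ready={E,G} → run E
t=7: ready={E,G} → run E
t=8: ready={E,G} → run E
t=9: ready={E,G} → run E
t=10: ready={E,G} → run E
t=11: ready={G} → run G
t=12: ready={G} → run G
t=13: ready={G} → run G
t=14: ready={G} → run G
t=15: ready={G} → run G
t=16: ready={G} → run G
t=17: (idle)
t=18: (idle)
t=19: (idle)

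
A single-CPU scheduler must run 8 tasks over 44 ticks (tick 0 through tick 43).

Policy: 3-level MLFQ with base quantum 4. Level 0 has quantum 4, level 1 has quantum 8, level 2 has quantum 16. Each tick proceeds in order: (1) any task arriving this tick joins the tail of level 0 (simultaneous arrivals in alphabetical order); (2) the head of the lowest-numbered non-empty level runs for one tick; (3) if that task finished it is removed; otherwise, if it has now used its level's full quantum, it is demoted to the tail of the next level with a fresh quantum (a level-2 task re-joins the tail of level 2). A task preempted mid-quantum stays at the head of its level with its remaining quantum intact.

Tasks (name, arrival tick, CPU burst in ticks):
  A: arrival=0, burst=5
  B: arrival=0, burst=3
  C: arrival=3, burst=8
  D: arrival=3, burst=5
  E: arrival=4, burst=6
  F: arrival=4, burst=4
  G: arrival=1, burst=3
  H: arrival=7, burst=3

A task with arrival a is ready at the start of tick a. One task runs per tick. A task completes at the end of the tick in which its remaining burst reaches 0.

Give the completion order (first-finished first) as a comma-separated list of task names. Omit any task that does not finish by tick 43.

completion order = B, G, F, H, A, C, D, E

t=0: L0/L1/L2 = AB/-/- → run A
t=1: L0/L1/L2 = ABG/-/- → run A
t=2: L0/L1/L2 = ABG/-/- → run A
t=3: L0/L1/L2 = ABGCD/-/- → run A
t=4: L0/L1/L2 = BGCDEF/A/- → run B
t=5: L0/L1/L2 = BGCDEF/A/- → run B
t=6: L0/L1/L2 = BGCDEF/A/- → run B
t=7: L0/L1/L2 = GCDEFH/A/- → run G
t=8: L0/L1/L2 = GCDEFH/A/- → run G
t=9: L0/L1/L2 = GCDEFH/A/- → run G
t=10: L0/L1/L2 = CDEFH/A/- → run C
t=11: L0/L1/L2 = CDEFH/A/- → run C
t=12: L0/L1/L2 = CDEFH/A/- → run C
t=13: L0/L1/L2 = CDEFH/A/- → run C
t=14: L0/L1/L2 = DEFH/AC/- → run D
t=15: L0/L1/L2 = DEFH/AC/- → run D
t=16: L0/L1/L2 = DEFH/AC/- → run D
t=17: L0/L1/L2 = DEFH/AC/- → run D
t=18: L0/L1/L2 = EFH/ACD/- → run E
t=19: L0/L1/L2 = EFH/ACD/- → run E
t=20: L0/L1/L2 = EFH/ACD/- → run E
t=21: L0/L1/L2 = EFH/ACD/- → run E
t=22: L0/L1/L2 = FH/ACDE/- → run F
t=23: L0/L1/L2 = FH/ACDE/- → run F
t=24: L0/L1/L2 = FH/ACDE/- → run F
t=25: L0/L1/L2 = FH/ACDE/- → run F
t=26: L0/L1/L2 = H/ACDE/- → run H
t=27: L0/L1/L2 = H/ACDE/- → run H
t=28: L0/L1/L2 = H/ACDE/- → run H
t=29: L0/L1/L2 = -/ACDE/- → run A
t=30: L0/L1/L2 = -/CDE/- → run C
t=31: L0/L1/L2 = -/CDE/- → run C
t=32: L0/L1/L2 = -/CDE/- → run C
t=33: L0/L1/L2 = -/CDE/- → run C
t=34: L0/L1/L2 = -/DE/- → run D
t=35: L0/L1/L2 = -/E/- → run E
t=36: L0/L1/L2 = -/E/- → run E
t=37: (idle)
t=38: (idle)
t=39: (idle)
t=40: (idle)
t=41: (idle)
t=42: (idle)
t=43: (idle)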